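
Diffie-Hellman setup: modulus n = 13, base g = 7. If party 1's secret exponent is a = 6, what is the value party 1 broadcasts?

12

Public value = 7^6 (mod 13).
7^1 ≡ 7 (mod 13)
7^2 = (7^1)^2 ≡ 7^2 = 49 ≡ 10 (mod 13)
7^4 = (7^2)^2 ≡ 10^2 = 100 ≡ 9 (mod 13)
7^6 = 7^4 · 7^2 ≡ 9 · 10 ≡ 12 (mod 13).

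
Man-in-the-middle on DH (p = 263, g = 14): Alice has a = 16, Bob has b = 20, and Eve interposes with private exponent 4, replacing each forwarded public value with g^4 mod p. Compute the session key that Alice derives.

93

Alice receives Eve's public value M = 14^4 mod 263 instead of the honest one.
14^1 ≡ 14 (mod 263)
14^2 = (14^1)^2 ≡ 14^2 = 196 ≡ 196 (mod 263)
14^4 = (14^2)^2 ≡ 196^2 = 38416 ≡ 18 (mod 263)
So M = 18. Alice computes K = M^16 mod 263.
18^1 ≡ 18 (mod 263)
18^2 = (18^1)^2 ≡ 18^2 = 324 ≡ 61 (mod 263)
18^4 = (18^2)^2 ≡ 61^2 = 3721 ≡ 39 (mod 263)
18^8 = (18^4)^2 ≡ 39^2 = 1521 ≡ 206 (mod 263)
18^16 = (18^8)^2 ≡ 206^2 = 42436 ≡ 93 (mod 263)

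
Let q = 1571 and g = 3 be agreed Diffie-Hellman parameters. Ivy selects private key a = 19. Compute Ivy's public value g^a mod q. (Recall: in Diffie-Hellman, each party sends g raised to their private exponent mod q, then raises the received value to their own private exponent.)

Public value = 3^19 mod 1571.
3^1 ≡ 3 (mod 1571)
3^2 = (3^1)^2 ≡ 3^2 = 9 ≡ 9 (mod 1571)
3^4 = (3^2)^2 ≡ 9^2 = 81 ≡ 81 (mod 1571)
3^8 = (3^4)^2 ≡ 81^2 = 6561 ≡ 277 (mod 1571)
3^16 = (3^8)^2 ≡ 277^2 = 76729 ≡ 1321 (mod 1571)
3^19 = 3^16 · 3^2 · 3^1 ≡ 1321 · 9 · 3 ≡ 1105 (mod 1571).

1105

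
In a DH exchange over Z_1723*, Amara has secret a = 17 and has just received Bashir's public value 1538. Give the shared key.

Shared key K = 1538^17 mod 1723.
1538^1 ≡ 1538 (mod 1723)
1538^2 = (1538^1)^2 ≡ 1538^2 = 2365444 ≡ 1488 (mod 1723)
1538^4 = (1538^2)^2 ≡ 1488^2 = 2214144 ≡ 89 (mod 1723)
1538^8 = (1538^4)^2 ≡ 89^2 = 7921 ≡ 1029 (mod 1723)
1538^16 = (1538^8)^2 ≡ 1029^2 = 1058841 ≡ 919 (mod 1723)
1538^17 = 1538^16 · 1538^1 ≡ 919 · 1538 ≡ 562 (mod 1723).

562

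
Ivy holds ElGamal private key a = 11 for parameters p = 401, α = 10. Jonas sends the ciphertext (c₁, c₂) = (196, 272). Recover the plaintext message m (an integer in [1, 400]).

294

Shared mask s = c₁^a mod p = 196^11 mod 401.
196^1 ≡ 196 (mod 401)
196^2 = (196^1)^2 ≡ 196^2 = 38416 ≡ 321 (mod 401)
196^4 = (196^2)^2 ≡ 321^2 = 103041 ≡ 385 (mod 401)
196^8 = (196^4)^2 ≡ 385^2 = 148225 ≡ 256 (mod 401)
196^11 = 196^8 · 196^2 · 196^1 ≡ 256 · 321 · 196 ≡ 331 (mod 401).
So s = 331; s⁻¹ ≡ 63 (mod 401).
m = c₂ · s⁻¹ mod 401 = 272 · 63 mod 401 = 294.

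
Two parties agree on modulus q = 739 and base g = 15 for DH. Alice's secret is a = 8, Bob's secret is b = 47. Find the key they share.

381

Alice sends A = g^a mod q = 15^8 mod 739.
15^1 ≡ 15 (mod 739)
15^2 = (15^1)^2 ≡ 15^2 = 225 ≡ 225 (mod 739)
15^4 = (15^2)^2 ≡ 225^2 = 50625 ≡ 373 (mod 739)
15^8 = (15^4)^2 ≡ 373^2 = 139129 ≡ 197 (mod 739)
So A = 197. Bob then computes K = A^b mod q = 197^47 mod 739.
197^1 ≡ 197 (mod 739)
197^2 = (197^1)^2 ≡ 197^2 = 38809 ≡ 381 (mod 739)
197^4 = (197^2)^2 ≡ 381^2 = 145161 ≡ 317 (mod 739)
197^8 = (197^4)^2 ≡ 317^2 = 100489 ≡ 724 (mod 739)
197^16 = (197^8)^2 ≡ 724^2 = 524176 ≡ 225 (mod 739)
197^32 = (197^16)^2 ≡ 225^2 = 50625 ≡ 373 (mod 739)
197^47 = 197^32 · 197^8 · 197^4 · 197^2 · 197^1 ≡ 373 · 724 · 317 · 381 · 197 ≡ 381 (mod 739).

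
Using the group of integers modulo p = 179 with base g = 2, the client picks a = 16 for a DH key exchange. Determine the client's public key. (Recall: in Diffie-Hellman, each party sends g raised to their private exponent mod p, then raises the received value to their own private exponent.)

Public value = 2^{16} \pmod{179}.
2^1 ≡ 2 (mod 179)
2^2 = (2^1)^2 ≡ 2^2 = 4 ≡ 4 (mod 179)
2^4 = (2^2)^2 ≡ 4^2 = 16 ≡ 16 (mod 179)
2^8 = (2^4)^2 ≡ 16^2 = 256 ≡ 77 (mod 179)
2^16 = (2^8)^2 ≡ 77^2 = 5929 ≡ 22 (mod 179)

22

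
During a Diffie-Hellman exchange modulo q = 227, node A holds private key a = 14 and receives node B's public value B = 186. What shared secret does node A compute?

Shared key K = 186^14 mod 227.
186^1 ≡ 186 (mod 227)
186^2 = (186^1)^2 ≡ 186^2 = 34596 ≡ 92 (mod 227)
186^4 = (186^2)^2 ≡ 92^2 = 8464 ≡ 65 (mod 227)
186^8 = (186^4)^2 ≡ 65^2 = 4225 ≡ 139 (mod 227)
186^14 = 186^8 · 186^4 · 186^2 ≡ 139 · 65 · 92 ≡ 173 (mod 227).

173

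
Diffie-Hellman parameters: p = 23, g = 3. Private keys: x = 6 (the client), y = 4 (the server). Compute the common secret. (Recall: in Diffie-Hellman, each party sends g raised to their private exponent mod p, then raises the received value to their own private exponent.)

9

The server sends B = g^y mod p = 3^4 mod 23.
3^1 ≡ 3 (mod 23)
3^2 = (3^1)^2 ≡ 3^2 = 9 ≡ 9 (mod 23)
3^4 = (3^2)^2 ≡ 9^2 = 81 ≡ 12 (mod 23)
So B = 12. The client then computes K = B^x mod p = 12^6 mod 23.
12^1 ≡ 12 (mod 23)
12^2 = (12^1)^2 ≡ 12^2 = 144 ≡ 6 (mod 23)
12^4 = (12^2)^2 ≡ 6^2 = 36 ≡ 13 (mod 23)
12^6 = 12^4 · 12^2 ≡ 13 · 6 ≡ 9 (mod 23).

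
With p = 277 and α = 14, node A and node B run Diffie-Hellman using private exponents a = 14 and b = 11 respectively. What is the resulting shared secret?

210

Node A sends A = α^a mod p = 14^14 mod 277.
14^1 ≡ 14 (mod 277)
14^2 = (14^1)^2 ≡ 14^2 = 196 ≡ 196 (mod 277)
14^4 = (14^2)^2 ≡ 196^2 = 38416 ≡ 190 (mod 277)
14^8 = (14^4)^2 ≡ 190^2 = 36100 ≡ 90 (mod 277)
14^14 = 14^8 · 14^4 · 14^2 ≡ 90 · 190 · 196 ≡ 177 (mod 277).
So A = 177. Node B then computes K = A^b mod p = 177^11 mod 277.
177^1 ≡ 177 (mod 277)
177^2 = (177^1)^2 ≡ 177^2 = 31329 ≡ 28 (mod 277)
177^4 = (177^2)^2 ≡ 28^2 = 784 ≡ 230 (mod 277)
177^8 = (177^4)^2 ≡ 230^2 = 52900 ≡ 270 (mod 277)
177^11 = 177^8 · 177^2 · 177^1 ≡ 270 · 28 · 177 ≡ 210 (mod 277).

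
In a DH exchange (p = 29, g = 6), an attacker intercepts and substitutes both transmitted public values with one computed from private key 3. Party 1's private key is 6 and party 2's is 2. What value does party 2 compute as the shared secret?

24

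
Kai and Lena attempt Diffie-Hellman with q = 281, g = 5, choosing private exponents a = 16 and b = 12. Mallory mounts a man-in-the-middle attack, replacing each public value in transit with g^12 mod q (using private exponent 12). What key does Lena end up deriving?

63

Lena receives Mallory's public value M = 5^12 mod 281 instead of the honest one.
5^1 ≡ 5 (mod 281)
5^2 = (5^1)^2 ≡ 5^2 = 25 ≡ 25 (mod 281)
5^4 = (5^2)^2 ≡ 25^2 = 625 ≡ 63 (mod 281)
5^8 = (5^4)^2 ≡ 63^2 = 3969 ≡ 35 (mod 281)
5^12 = 5^8 · 5^4 ≡ 35 · 63 ≡ 238 (mod 281).
So M = 238. Lena computes K = M^12 mod 281.
238^1 ≡ 238 (mod 281)
238^2 = (238^1)^2 ≡ 238^2 = 56644 ≡ 163 (mod 281)
238^4 = (238^2)^2 ≡ 163^2 = 26569 ≡ 155 (mod 281)
238^8 = (238^4)^2 ≡ 155^2 = 24025 ≡ 140 (mod 281)
238^12 = 238^8 · 238^4 ≡ 140 · 155 ≡ 63 (mod 281).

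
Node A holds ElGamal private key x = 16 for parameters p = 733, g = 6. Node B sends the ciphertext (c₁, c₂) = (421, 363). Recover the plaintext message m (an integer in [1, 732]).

Shared mask s = c₁^x mod p = 421^16 mod 733.
421^1 ≡ 421 (mod 733)
421^2 = (421^1)^2 ≡ 421^2 = 177241 ≡ 588 (mod 733)
421^4 = (421^2)^2 ≡ 588^2 = 345744 ≡ 501 (mod 733)
421^8 = (421^4)^2 ≡ 501^2 = 251001 ≡ 315 (mod 733)
421^16 = (421^8)^2 ≡ 315^2 = 99225 ≡ 270 (mod 733)
So s = 270; s⁻¹ ≡ 714 (mod 733).
m = c₂ · s⁻¹ mod 733 = 363 · 714 mod 733 = 433.

433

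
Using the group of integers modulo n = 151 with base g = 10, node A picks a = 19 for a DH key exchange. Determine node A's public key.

43

Public value = 10^19 mod 151.
10^1 ≡ 10 (mod 151)
10^2 = (10^1)^2 ≡ 10^2 = 100 ≡ 100 (mod 151)
10^4 = (10^2)^2 ≡ 100^2 = 10000 ≡ 34 (mod 151)
10^8 = (10^4)^2 ≡ 34^2 = 1156 ≡ 99 (mod 151)
10^16 = (10^8)^2 ≡ 99^2 = 9801 ≡ 137 (mod 151)
10^19 = 10^16 · 10^2 · 10^1 ≡ 137 · 100 · 10 ≡ 43 (mod 151).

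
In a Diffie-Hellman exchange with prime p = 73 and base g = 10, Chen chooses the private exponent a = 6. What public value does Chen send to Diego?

46

Public value = 10^6 mod 73.
10^1 ≡ 10 (mod 73)
10^2 = (10^1)^2 ≡ 10^2 = 100 ≡ 27 (mod 73)
10^4 = (10^2)^2 ≡ 27^2 = 729 ≡ 72 (mod 73)
10^6 = 10^4 · 10^2 ≡ 72 · 27 ≡ 46 (mod 73).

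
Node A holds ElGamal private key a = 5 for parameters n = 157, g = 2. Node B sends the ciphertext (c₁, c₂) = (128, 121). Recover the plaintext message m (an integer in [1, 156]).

43

Shared mask s = c₁^a mod n = 128^5 mod 157.
128^1 ≡ 128 (mod 157)
128^2 = (128^1)^2 ≡ 128^2 = 16384 ≡ 56 (mod 157)
128^4 = (128^2)^2 ≡ 56^2 = 3136 ≡ 153 (mod 157)
128^5 = 128^4 · 128^1 ≡ 153 · 128 ≡ 116 (mod 157).
So s = 116; s⁻¹ ≡ 134 (mod 157).
m = c₂ · s⁻¹ mod 157 = 121 · 134 mod 157 = 43.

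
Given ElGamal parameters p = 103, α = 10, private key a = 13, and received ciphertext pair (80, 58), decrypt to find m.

65

Shared mask s = c₁^a mod p = 80^13 mod 103.
80^1 ≡ 80 (mod 103)
80^2 = (80^1)^2 ≡ 80^2 = 6400 ≡ 14 (mod 103)
80^4 = (80^2)^2 ≡ 14^2 = 196 ≡ 93 (mod 103)
80^8 = (80^4)^2 ≡ 93^2 = 8649 ≡ 100 (mod 103)
80^13 = 80^8 · 80^4 · 80^1 ≡ 100 · 93 · 80 ≡ 31 (mod 103).
So s = 31; s⁻¹ ≡ 10 (mod 103).
m = c₂ · s⁻¹ mod 103 = 58 · 10 mod 103 = 65.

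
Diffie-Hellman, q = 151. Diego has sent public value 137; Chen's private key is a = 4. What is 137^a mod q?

Shared key K = 137^4 mod 151.
137^1 ≡ 137 (mod 151)
137^2 = (137^1)^2 ≡ 137^2 = 18769 ≡ 45 (mod 151)
137^4 = (137^2)^2 ≡ 45^2 = 2025 ≡ 62 (mod 151)

62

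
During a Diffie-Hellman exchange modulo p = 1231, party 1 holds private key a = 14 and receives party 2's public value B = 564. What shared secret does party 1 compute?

347

Shared key K = 564^14 mod 1231.
564^1 ≡ 564 (mod 1231)
564^2 = (564^1)^2 ≡ 564^2 = 318096 ≡ 498 (mod 1231)
564^4 = (564^2)^2 ≡ 498^2 = 248004 ≡ 573 (mod 1231)
564^8 = (564^4)^2 ≡ 573^2 = 328329 ≡ 883 (mod 1231)
564^14 = 564^8 · 564^4 · 564^2 ≡ 883 · 573 · 498 ≡ 347 (mod 1231).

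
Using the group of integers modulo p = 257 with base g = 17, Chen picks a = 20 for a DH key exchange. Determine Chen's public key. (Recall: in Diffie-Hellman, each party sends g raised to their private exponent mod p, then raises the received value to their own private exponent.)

4

Public value = 17^20 (mod 257).
17^1 ≡ 17 (mod 257)
17^2 = (17^1)^2 ≡ 17^2 = 289 ≡ 32 (mod 257)
17^4 = (17^2)^2 ≡ 32^2 = 1024 ≡ 253 (mod 257)
17^8 = (17^4)^2 ≡ 253^2 = 64009 ≡ 16 (mod 257)
17^16 = (17^8)^2 ≡ 16^2 = 256 ≡ 256 (mod 257)
17^20 = 17^16 · 17^4 ≡ 256 · 253 ≡ 4 (mod 257).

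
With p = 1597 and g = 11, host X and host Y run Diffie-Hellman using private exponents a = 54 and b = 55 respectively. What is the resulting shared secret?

1453

Host Y sends B = g^b mod p = 11^55 mod 1597.
11^1 ≡ 11 (mod 1597)
11^2 = (11^1)^2 ≡ 11^2 = 121 ≡ 121 (mod 1597)
11^4 = (11^2)^2 ≡ 121^2 = 14641 ≡ 268 (mod 1597)
11^8 = (11^4)^2 ≡ 268^2 = 71824 ≡ 1556 (mod 1597)
11^16 = (11^8)^2 ≡ 1556^2 = 2421136 ≡ 84 (mod 1597)
11^32 = (11^16)^2 ≡ 84^2 = 7056 ≡ 668 (mod 1597)
11^55 = 11^32 · 11^16 · 11^4 · 11^2 · 11^1 ≡ 668 · 84 · 268 · 121 · 11 ≡ 643 (mod 1597).
So B = 643. Host X then computes K = B^a mod p = 643^54 mod 1597.
643^1 ≡ 643 (mod 1597)
643^2 = (643^1)^2 ≡ 643^2 = 413449 ≡ 1423 (mod 1597)
643^4 = (643^2)^2 ≡ 1423^2 = 2024929 ≡ 1530 (mod 1597)
643^8 = (643^4)^2 ≡ 1530^2 = 2340900 ≡ 1295 (mod 1597)
643^16 = (643^8)^2 ≡ 1295^2 = 1677025 ≡ 175 (mod 1597)
643^32 = (643^16)^2 ≡ 175^2 = 30625 ≡ 282 (mod 1597)
643^54 = 643^32 · 643^16 · 643^4 · 643^2 ≡ 282 · 175 · 1530 · 1423 ≡ 1453 (mod 1597).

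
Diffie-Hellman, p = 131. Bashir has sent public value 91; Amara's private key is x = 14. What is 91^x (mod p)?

Shared key K = 91^14 mod 131.
91^1 ≡ 91 (mod 131)
91^2 = (91^1)^2 ≡ 91^2 = 8281 ≡ 28 (mod 131)
91^4 = (91^2)^2 ≡ 28^2 = 784 ≡ 129 (mod 131)
91^8 = (91^4)^2 ≡ 129^2 = 16641 ≡ 4 (mod 131)
91^14 = 91^8 · 91^4 · 91^2 ≡ 4 · 129 · 28 ≡ 38 (mod 131).

38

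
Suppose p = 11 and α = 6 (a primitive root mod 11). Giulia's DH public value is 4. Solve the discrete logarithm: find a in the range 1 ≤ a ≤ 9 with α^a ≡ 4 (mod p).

8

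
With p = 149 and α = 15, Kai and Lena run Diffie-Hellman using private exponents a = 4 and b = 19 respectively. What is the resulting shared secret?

73

Lena sends B = α^b mod p = 15^19 mod 149.
15^1 ≡ 15 (mod 149)
15^2 = (15^1)^2 ≡ 15^2 = 225 ≡ 76 (mod 149)
15^4 = (15^2)^2 ≡ 76^2 = 5776 ≡ 114 (mod 149)
15^8 = (15^4)^2 ≡ 114^2 = 12996 ≡ 33 (mod 149)
15^16 = (15^8)^2 ≡ 33^2 = 1089 ≡ 46 (mod 149)
15^19 = 15^16 · 15^2 · 15^1 ≡ 46 · 76 · 15 ≡ 141 (mod 149).
So B = 141. Kai then computes K = B^a mod p = 141^4 mod 149.
141^1 ≡ 141 (mod 149)
141^2 = (141^1)^2 ≡ 141^2 = 19881 ≡ 64 (mod 149)
141^4 = (141^2)^2 ≡ 64^2 = 4096 ≡ 73 (mod 149)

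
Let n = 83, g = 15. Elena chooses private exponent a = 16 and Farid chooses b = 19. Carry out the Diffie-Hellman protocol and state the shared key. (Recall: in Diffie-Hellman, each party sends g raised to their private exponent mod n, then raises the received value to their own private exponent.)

4

Farid sends B = g^b mod n = 15^19 mod 83.
15^1 ≡ 15 (mod 83)
15^2 = (15^1)^2 ≡ 15^2 = 225 ≡ 59 (mod 83)
15^4 = (15^2)^2 ≡ 59^2 = 3481 ≡ 78 (mod 83)
15^8 = (15^4)^2 ≡ 78^2 = 6084 ≡ 25 (mod 83)
15^16 = (15^8)^2 ≡ 25^2 = 625 ≡ 44 (mod 83)
15^19 = 15^16 · 15^2 · 15^1 ≡ 44 · 59 · 15 ≡ 13 (mod 83).
So B = 13. Elena then computes K = B^a mod n = 13^16 mod 83.
13^1 ≡ 13 (mod 83)
13^2 = (13^1)^2 ≡ 13^2 = 169 ≡ 3 (mod 83)
13^4 = (13^2)^2 ≡ 3^2 = 9 ≡ 9 (mod 83)
13^8 = (13^4)^2 ≡ 9^2 = 81 ≡ 81 (mod 83)
13^16 = (13^8)^2 ≡ 81^2 = 6561 ≡ 4 (mod 83)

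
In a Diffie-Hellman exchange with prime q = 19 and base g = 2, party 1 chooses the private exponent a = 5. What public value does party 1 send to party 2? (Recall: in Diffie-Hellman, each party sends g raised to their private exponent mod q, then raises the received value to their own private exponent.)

13

Public value = 2^5 (mod 19).
2^1 ≡ 2 (mod 19)
2^2 = (2^1)^2 ≡ 2^2 = 4 ≡ 4 (mod 19)
2^4 = (2^2)^2 ≡ 4^2 = 16 ≡ 16 (mod 19)
2^5 = 2^4 · 2^1 ≡ 16 · 2 ≡ 13 (mod 19).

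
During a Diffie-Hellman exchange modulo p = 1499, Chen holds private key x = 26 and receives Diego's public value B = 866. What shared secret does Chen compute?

Shared key K = 866^26 mod 1499.
866^1 ≡ 866 (mod 1499)
866^2 = (866^1)^2 ≡ 866^2 = 749956 ≡ 456 (mod 1499)
866^4 = (866^2)^2 ≡ 456^2 = 207936 ≡ 1074 (mod 1499)
866^8 = (866^4)^2 ≡ 1074^2 = 1153476 ≡ 745 (mod 1499)
866^16 = (866^8)^2 ≡ 745^2 = 555025 ≡ 395 (mod 1499)
866^26 = 866^16 · 866^8 · 866^2 ≡ 395 · 745 · 456 ≡ 419 (mod 1499).

419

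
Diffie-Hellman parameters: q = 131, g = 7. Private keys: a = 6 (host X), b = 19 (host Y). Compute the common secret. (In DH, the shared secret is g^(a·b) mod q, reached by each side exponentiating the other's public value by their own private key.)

46

Host X sends A = g^a mod q = 7^6 mod 131.
7^1 ≡ 7 (mod 131)
7^2 = (7^1)^2 ≡ 7^2 = 49 ≡ 49 (mod 131)
7^4 = (7^2)^2 ≡ 49^2 = 2401 ≡ 43 (mod 131)
7^6 = 7^4 · 7^2 ≡ 43 · 49 ≡ 11 (mod 131).
So A = 11. Host Y then computes K = A^b mod q = 11^19 mod 131.
11^1 ≡ 11 (mod 131)
11^2 = (11^1)^2 ≡ 11^2 = 121 ≡ 121 (mod 131)
11^4 = (11^2)^2 ≡ 121^2 = 14641 ≡ 100 (mod 131)
11^8 = (11^4)^2 ≡ 100^2 = 10000 ≡ 44 (mod 131)
11^16 = (11^8)^2 ≡ 44^2 = 1936 ≡ 102 (mod 131)
11^19 = 11^16 · 11^2 · 11^1 ≡ 102 · 121 · 11 ≡ 46 (mod 131).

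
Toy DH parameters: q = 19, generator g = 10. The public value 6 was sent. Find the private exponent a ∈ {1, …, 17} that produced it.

4

Try successive powers of 10 modulo 19:
10^1 ≡ 10
10^2 ≡ 5
10^3 ≡ 12
10^4 ≡ 6
Found: a = 4.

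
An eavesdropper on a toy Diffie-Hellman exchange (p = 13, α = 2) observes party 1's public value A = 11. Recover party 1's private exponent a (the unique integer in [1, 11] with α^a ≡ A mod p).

7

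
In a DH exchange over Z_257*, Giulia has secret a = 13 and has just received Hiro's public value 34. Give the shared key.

Shared key K = 34^13 mod 257.
34^1 ≡ 34 (mod 257)
34^2 = (34^1)^2 ≡ 34^2 = 1156 ≡ 128 (mod 257)
34^4 = (34^2)^2 ≡ 128^2 = 16384 ≡ 193 (mod 257)
34^8 = (34^4)^2 ≡ 193^2 = 37249 ≡ 241 (mod 257)
34^13 = 34^8 · 34^4 · 34^1 ≡ 241 · 193 · 34 ≡ 121 (mod 257).

121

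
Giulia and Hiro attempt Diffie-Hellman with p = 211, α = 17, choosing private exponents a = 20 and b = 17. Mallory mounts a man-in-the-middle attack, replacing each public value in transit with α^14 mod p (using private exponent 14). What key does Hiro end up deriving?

83

Hiro receives Mallory's public value M = 17^14 mod 211 instead of the honest one.
17^1 ≡ 17 (mod 211)
17^2 = (17^1)^2 ≡ 17^2 = 289 ≡ 78 (mod 211)
17^4 = (17^2)^2 ≡ 78^2 = 6084 ≡ 176 (mod 211)
17^8 = (17^4)^2 ≡ 176^2 = 30976 ≡ 170 (mod 211)
17^14 = 17^8 · 17^4 · 17^2 ≡ 170 · 176 · 78 ≡ 100 (mod 211).
So M = 100. Hiro computes K = M^17 mod 211.
100^1 ≡ 100 (mod 211)
100^2 = (100^1)^2 ≡ 100^2 = 10000 ≡ 83 (mod 211)
100^4 = (100^2)^2 ≡ 83^2 = 6889 ≡ 137 (mod 211)
100^8 = (100^4)^2 ≡ 137^2 = 18769 ≡ 201 (mod 211)
100^16 = (100^8)^2 ≡ 201^2 = 40401 ≡ 100 (mod 211)
100^17 = 100^16 · 100^1 ≡ 100 · 100 ≡ 83 (mod 211).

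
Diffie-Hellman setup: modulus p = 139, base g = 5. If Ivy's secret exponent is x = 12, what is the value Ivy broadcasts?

52

Public value = 5^12 mod 139.
5^1 ≡ 5 (mod 139)
5^2 = (5^1)^2 ≡ 5^2 = 25 ≡ 25 (mod 139)
5^4 = (5^2)^2 ≡ 25^2 = 625 ≡ 69 (mod 139)
5^8 = (5^4)^2 ≡ 69^2 = 4761 ≡ 35 (mod 139)
5^12 = 5^8 · 5^4 ≡ 35 · 69 ≡ 52 (mod 139).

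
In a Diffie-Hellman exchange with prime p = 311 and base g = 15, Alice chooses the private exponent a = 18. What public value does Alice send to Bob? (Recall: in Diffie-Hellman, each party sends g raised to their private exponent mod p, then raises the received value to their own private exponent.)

49

Public value = 15^18 mod 311.
15^1 ≡ 15 (mod 311)
15^2 = (15^1)^2 ≡ 15^2 = 225 ≡ 225 (mod 311)
15^4 = (15^2)^2 ≡ 225^2 = 50625 ≡ 243 (mod 311)
15^8 = (15^4)^2 ≡ 243^2 = 59049 ≡ 270 (mod 311)
15^16 = (15^8)^2 ≡ 270^2 = 72900 ≡ 126 (mod 311)
15^18 = 15^16 · 15^2 ≡ 126 · 225 ≡ 49 (mod 311).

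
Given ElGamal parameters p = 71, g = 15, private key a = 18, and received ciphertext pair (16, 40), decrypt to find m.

10

Shared mask s = c₁^a mod p = 16^18 mod 71.
16^1 ≡ 16 (mod 71)
16^2 = (16^1)^2 ≡ 16^2 = 256 ≡ 43 (mod 71)
16^4 = (16^2)^2 ≡ 43^2 = 1849 ≡ 3 (mod 71)
16^8 = (16^4)^2 ≡ 3^2 = 9 ≡ 9 (mod 71)
16^16 = (16^8)^2 ≡ 9^2 = 81 ≡ 10 (mod 71)
16^18 = 16^16 · 16^2 ≡ 10 · 43 ≡ 4 (mod 71).
So s = 4; s⁻¹ ≡ 18 (mod 71).
m = c₂ · s⁻¹ mod 71 = 40 · 18 mod 71 = 10.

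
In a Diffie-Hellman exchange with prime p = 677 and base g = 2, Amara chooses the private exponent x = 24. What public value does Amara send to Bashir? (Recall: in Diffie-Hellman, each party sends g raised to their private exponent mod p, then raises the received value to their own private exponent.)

479

Public value = 2^24 mod 677.
2^1 ≡ 2 (mod 677)
2^2 = (2^1)^2 ≡ 2^2 = 4 ≡ 4 (mod 677)
2^4 = (2^2)^2 ≡ 4^2 = 16 ≡ 16 (mod 677)
2^8 = (2^4)^2 ≡ 16^2 = 256 ≡ 256 (mod 677)
2^16 = (2^8)^2 ≡ 256^2 = 65536 ≡ 544 (mod 677)
2^24 = 2^16 · 2^8 ≡ 544 · 256 ≡ 479 (mod 677).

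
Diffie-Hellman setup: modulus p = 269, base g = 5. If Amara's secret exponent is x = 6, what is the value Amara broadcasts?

Public value = 5^6 (mod 269).
5^1 ≡ 5 (mod 269)
5^2 = (5^1)^2 ≡ 5^2 = 25 ≡ 25 (mod 269)
5^4 = (5^2)^2 ≡ 25^2 = 625 ≡ 87 (mod 269)
5^6 = 5^4 · 5^2 ≡ 87 · 25 ≡ 23 (mod 269).

23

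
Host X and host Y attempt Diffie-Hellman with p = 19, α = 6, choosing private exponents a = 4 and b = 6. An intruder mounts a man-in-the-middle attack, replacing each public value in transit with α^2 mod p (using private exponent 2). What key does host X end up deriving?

Host X receives an intruder's public value M = 6^2 mod 19 instead of the honest one.
6^1 ≡ 6 (mod 19)
6^2 = (6^1)^2 ≡ 6^2 = 36 ≡ 17 (mod 19)
So M = 17. Host X computes K = M^4 mod 19.
17^1 ≡ 17 (mod 19)
17^2 = (17^1)^2 ≡ 17^2 = 289 ≡ 4 (mod 19)
17^4 = (17^2)^2 ≡ 4^2 = 16 ≡ 16 (mod 19)

16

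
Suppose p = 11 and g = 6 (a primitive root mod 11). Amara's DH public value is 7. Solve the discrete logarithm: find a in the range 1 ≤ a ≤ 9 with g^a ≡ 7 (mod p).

Try successive powers of 6 modulo 11:
6^1 ≡ 6
6^2 ≡ 3
6^3 ≡ 7
Found: a = 3.

3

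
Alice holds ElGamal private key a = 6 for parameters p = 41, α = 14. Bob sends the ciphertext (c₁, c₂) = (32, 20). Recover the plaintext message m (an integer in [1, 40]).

Shared mask s = c₁^a mod p = 32^6 mod 41.
32^1 ≡ 32 (mod 41)
32^2 = (32^1)^2 ≡ 32^2 = 1024 ≡ 40 (mod 41)
32^4 = (32^2)^2 ≡ 40^2 = 1600 ≡ 1 (mod 41)
32^6 = 32^4 · 32^2 ≡ 1 · 40 ≡ 40 (mod 41).
So s = 40; s⁻¹ ≡ 40 (mod 41).
m = c₂ · s⁻¹ mod 41 = 20 · 40 mod 41 = 21.

21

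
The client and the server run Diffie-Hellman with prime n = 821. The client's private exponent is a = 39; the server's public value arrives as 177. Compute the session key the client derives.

154

Shared key K = 177^39 mod 821.
177^1 ≡ 177 (mod 821)
177^2 = (177^1)^2 ≡ 177^2 = 31329 ≡ 131 (mod 821)
177^4 = (177^2)^2 ≡ 131^2 = 17161 ≡ 741 (mod 821)
177^8 = (177^4)^2 ≡ 741^2 = 549081 ≡ 653 (mod 821)
177^16 = (177^8)^2 ≡ 653^2 = 426409 ≡ 310 (mod 821)
177^32 = (177^16)^2 ≡ 310^2 = 96100 ≡ 43 (mod 821)
177^39 = 177^32 · 177^4 · 177^2 · 177^1 ≡ 43 · 741 · 131 · 177 ≡ 154 (mod 821).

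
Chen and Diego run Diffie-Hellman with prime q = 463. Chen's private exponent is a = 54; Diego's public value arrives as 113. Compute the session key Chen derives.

18

Shared key K = 113^54 mod 463.
113^1 ≡ 113 (mod 463)
113^2 = (113^1)^2 ≡ 113^2 = 12769 ≡ 268 (mod 463)
113^4 = (113^2)^2 ≡ 268^2 = 71824 ≡ 59 (mod 463)
113^8 = (113^4)^2 ≡ 59^2 = 3481 ≡ 240 (mod 463)
113^16 = (113^8)^2 ≡ 240^2 = 57600 ≡ 188 (mod 463)
113^32 = (113^16)^2 ≡ 188^2 = 35344 ≡ 156 (mod 463)
113^54 = 113^32 · 113^16 · 113^4 · 113^2 ≡ 156 · 188 · 59 · 268 ≡ 18 (mod 463).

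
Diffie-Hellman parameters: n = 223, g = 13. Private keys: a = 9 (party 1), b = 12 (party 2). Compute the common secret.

196

Party 1 sends A = g^a mod n = 13^9 mod 223.
13^1 ≡ 13 (mod 223)
13^2 = (13^1)^2 ≡ 13^2 = 169 ≡ 169 (mod 223)
13^4 = (13^2)^2 ≡ 169^2 = 28561 ≡ 17 (mod 223)
13^8 = (13^4)^2 ≡ 17^2 = 289 ≡ 66 (mod 223)
13^9 = 13^8 · 13^1 ≡ 66 · 13 ≡ 189 (mod 223).
So A = 189. Party 2 then computes K = A^b mod n = 189^12 mod 223.
189^1 ≡ 189 (mod 223)
189^2 = (189^1)^2 ≡ 189^2 = 35721 ≡ 41 (mod 223)
189^4 = (189^2)^2 ≡ 41^2 = 1681 ≡ 120 (mod 223)
189^8 = (189^4)^2 ≡ 120^2 = 14400 ≡ 128 (mod 223)
189^12 = 189^8 · 189^4 ≡ 128 · 120 ≡ 196 (mod 223).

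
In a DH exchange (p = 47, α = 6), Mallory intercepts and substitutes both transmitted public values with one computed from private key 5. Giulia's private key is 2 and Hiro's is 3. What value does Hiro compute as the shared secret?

2

Hiro receives Mallory's public value M = 6^5 mod 47 instead of the honest one.
6^1 ≡ 6 (mod 47)
6^2 = (6^1)^2 ≡ 6^2 = 36 ≡ 36 (mod 47)
6^4 = (6^2)^2 ≡ 36^2 = 1296 ≡ 27 (mod 47)
6^5 = 6^4 · 6^1 ≡ 27 · 6 ≡ 21 (mod 47).
So M = 21. Hiro computes K = M^3 mod 47.
21^1 ≡ 21 (mod 47)
21^2 = (21^1)^2 ≡ 21^2 = 441 ≡ 18 (mod 47)
21^3 = 21^2 · 21^1 ≡ 18 · 21 ≡ 2 (mod 47).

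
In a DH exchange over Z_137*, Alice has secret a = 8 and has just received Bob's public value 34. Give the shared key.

Shared key K = 34^8 mod 137.
34^1 ≡ 34 (mod 137)
34^2 = (34^1)^2 ≡ 34^2 = 1156 ≡ 60 (mod 137)
34^4 = (34^2)^2 ≡ 60^2 = 3600 ≡ 38 (mod 137)
34^8 = (34^4)^2 ≡ 38^2 = 1444 ≡ 74 (mod 137)

74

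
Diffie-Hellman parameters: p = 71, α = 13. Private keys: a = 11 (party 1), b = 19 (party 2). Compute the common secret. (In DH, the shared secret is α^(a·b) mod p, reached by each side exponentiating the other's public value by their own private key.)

11

Party 2 sends B = α^b mod p = 13^19 mod 71.
13^1 ≡ 13 (mod 71)
13^2 = (13^1)^2 ≡ 13^2 = 169 ≡ 27 (mod 71)
13^4 = (13^2)^2 ≡ 27^2 = 729 ≡ 19 (mod 71)
13^8 = (13^4)^2 ≡ 19^2 = 361 ≡ 6 (mod 71)
13^16 = (13^8)^2 ≡ 6^2 = 36 ≡ 36 (mod 71)
13^19 = 13^16 · 13^2 · 13^1 ≡ 36 · 27 · 13 ≡ 69 (mod 71).
So B = 69. Party 1 then computes K = B^a mod p = 69^11 mod 71.
69^1 ≡ 69 (mod 71)
69^2 = (69^1)^2 ≡ 69^2 = 4761 ≡ 4 (mod 71)
69^4 = (69^2)^2 ≡ 4^2 = 16 ≡ 16 (mod 71)
69^8 = (69^4)^2 ≡ 16^2 = 256 ≡ 43 (mod 71)
69^11 = 69^8 · 69^2 · 69^1 ≡ 43 · 4 · 69 ≡ 11 (mod 71).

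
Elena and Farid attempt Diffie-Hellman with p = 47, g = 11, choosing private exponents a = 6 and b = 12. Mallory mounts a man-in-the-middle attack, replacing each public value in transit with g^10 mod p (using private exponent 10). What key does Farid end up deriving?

Farid receives Mallory's public value M = 11^10 mod 47 instead of the honest one.
11^1 ≡ 11 (mod 47)
11^2 = (11^1)^2 ≡ 11^2 = 121 ≡ 27 (mod 47)
11^4 = (11^2)^2 ≡ 27^2 = 729 ≡ 24 (mod 47)
11^8 = (11^4)^2 ≡ 24^2 = 576 ≡ 12 (mod 47)
11^10 = 11^8 · 11^2 ≡ 12 · 27 ≡ 42 (mod 47).
So M = 42. Farid computes K = M^12 mod 47.
42^1 ≡ 42 (mod 47)
42^2 = (42^1)^2 ≡ 42^2 = 1764 ≡ 25 (mod 47)
42^4 = (42^2)^2 ≡ 25^2 = 625 ≡ 14 (mod 47)
42^8 = (42^4)^2 ≡ 14^2 = 196 ≡ 8 (mod 47)
42^12 = 42^8 · 42^4 ≡ 8 · 14 ≡ 18 (mod 47).

18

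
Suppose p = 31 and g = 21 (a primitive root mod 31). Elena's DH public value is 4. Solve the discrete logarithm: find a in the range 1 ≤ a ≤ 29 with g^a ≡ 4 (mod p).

12

Try successive powers of 21 modulo 31:
21^1 ≡ 21
21^2 ≡ 7
21^3 ≡ 23
21^4 ≡ 18
21^5 ≡ 6
21^6 ≡ 2
21^7 ≡ 11
21^8 ≡ 14
21^9 ≡ 15
21^10 ≡ 5
21^11 ≡ 12
21^12 ≡ 4
Found: a = 12.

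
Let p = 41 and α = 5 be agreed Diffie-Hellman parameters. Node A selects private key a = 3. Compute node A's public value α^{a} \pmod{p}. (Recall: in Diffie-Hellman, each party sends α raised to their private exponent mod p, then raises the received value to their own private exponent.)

Public value = 5^{3} \pmod{41}.
5^1 ≡ 5 (mod 41)
5^2 = (5^1)^2 ≡ 5^2 = 25 ≡ 25 (mod 41)
5^3 = 5^2 · 5^1 ≡ 25 · 5 ≡ 2 (mod 41).

2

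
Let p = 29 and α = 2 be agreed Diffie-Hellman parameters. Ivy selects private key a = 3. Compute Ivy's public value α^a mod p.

Public value = 2^3 mod 29.
2^1 ≡ 2 (mod 29)
2^2 = (2^1)^2 ≡ 2^2 = 4 ≡ 4 (mod 29)
2^3 = 2^2 · 2^1 ≡ 4 · 2 ≡ 8 (mod 29).

8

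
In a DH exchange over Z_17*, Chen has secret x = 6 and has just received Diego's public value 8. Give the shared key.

4

Shared key K = 8^6 mod 17.
8^1 ≡ 8 (mod 17)
8^2 = (8^1)^2 ≡ 8^2 = 64 ≡ 13 (mod 17)
8^4 = (8^2)^2 ≡ 13^2 = 169 ≡ 16 (mod 17)
8^6 = 8^4 · 8^2 ≡ 16 · 13 ≡ 4 (mod 17).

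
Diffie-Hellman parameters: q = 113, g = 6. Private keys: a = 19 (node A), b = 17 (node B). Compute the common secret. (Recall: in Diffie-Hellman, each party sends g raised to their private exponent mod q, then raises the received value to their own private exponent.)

Node A sends A = g^a mod q = 6^19 mod 113.
6^1 ≡ 6 (mod 113)
6^2 = (6^1)^2 ≡ 6^2 = 36 ≡ 36 (mod 113)
6^4 = (6^2)^2 ≡ 36^2 = 1296 ≡ 53 (mod 113)
6^8 = (6^4)^2 ≡ 53^2 = 2809 ≡ 97 (mod 113)
6^16 = (6^8)^2 ≡ 97^2 = 9409 ≡ 30 (mod 113)
6^19 = 6^16 · 6^2 · 6^1 ≡ 30 · 36 · 6 ≡ 39 (mod 113).
So A = 39. Node B then computes K = A^b mod q = 39^17 mod 113.
39^1 ≡ 39 (mod 113)
39^2 = (39^1)^2 ≡ 39^2 = 1521 ≡ 52 (mod 113)
39^4 = (39^2)^2 ≡ 52^2 = 2704 ≡ 105 (mod 113)
39^8 = (39^4)^2 ≡ 105^2 = 11025 ≡ 64 (mod 113)
39^16 = (39^8)^2 ≡ 64^2 = 4096 ≡ 28 (mod 113)
39^17 = 39^16 · 39^1 ≡ 28 · 39 ≡ 75 (mod 113).

75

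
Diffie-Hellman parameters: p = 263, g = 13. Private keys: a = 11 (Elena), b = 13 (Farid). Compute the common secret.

Farid sends B = g^b mod p = 13^13 mod 263.
13^1 ≡ 13 (mod 263)
13^2 = (13^1)^2 ≡ 13^2 = 169 ≡ 169 (mod 263)
13^4 = (13^2)^2 ≡ 169^2 = 28561 ≡ 157 (mod 263)
13^8 = (13^4)^2 ≡ 157^2 = 24649 ≡ 190 (mod 263)
13^13 = 13^8 · 13^4 · 13^1 ≡ 190 · 157 · 13 ≡ 128 (mod 263).
So B = 128. Elena then computes K = B^a mod p = 128^11 mod 263.
128^1 ≡ 128 (mod 263)
128^2 = (128^1)^2 ≡ 128^2 = 16384 ≡ 78 (mod 263)
128^4 = (128^2)^2 ≡ 78^2 = 6084 ≡ 35 (mod 263)
128^8 = (128^4)^2 ≡ 35^2 = 1225 ≡ 173 (mod 263)
128^11 = 128^8 · 128^2 · 128^1 ≡ 173 · 78 · 128 ≡ 111 (mod 263).

111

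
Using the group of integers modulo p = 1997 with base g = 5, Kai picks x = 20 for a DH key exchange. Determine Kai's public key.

1154

Public value = 5^{20} \pmod{1997}.
5^1 ≡ 5 (mod 1997)
5^2 = (5^1)^2 ≡ 5^2 = 25 ≡ 25 (mod 1997)
5^4 = (5^2)^2 ≡ 25^2 = 625 ≡ 625 (mod 1997)
5^8 = (5^4)^2 ≡ 625^2 = 390625 ≡ 1210 (mod 1997)
5^16 = (5^8)^2 ≡ 1210^2 = 1464100 ≡ 299 (mod 1997)
5^20 = 5^16 · 5^4 ≡ 299 · 625 ≡ 1154 (mod 1997).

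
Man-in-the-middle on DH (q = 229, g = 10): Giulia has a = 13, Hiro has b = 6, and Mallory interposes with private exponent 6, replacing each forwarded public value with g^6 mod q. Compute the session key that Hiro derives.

104

Hiro receives Mallory's public value M = 10^6 mod 229 instead of the honest one.
10^1 ≡ 10 (mod 229)
10^2 = (10^1)^2 ≡ 10^2 = 100 ≡ 100 (mod 229)
10^4 = (10^2)^2 ≡ 100^2 = 10000 ≡ 153 (mod 229)
10^6 = 10^4 · 10^2 ≡ 153 · 100 ≡ 186 (mod 229).
So M = 186. Hiro computes K = M^6 mod 229.
186^1 ≡ 186 (mod 229)
186^2 = (186^1)^2 ≡ 186^2 = 34596 ≡ 17 (mod 229)
186^4 = (186^2)^2 ≡ 17^2 = 289 ≡ 60 (mod 229)
186^6 = 186^4 · 186^2 ≡ 60 · 17 ≡ 104 (mod 229).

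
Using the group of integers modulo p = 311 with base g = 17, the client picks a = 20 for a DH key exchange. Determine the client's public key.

Public value = 17^20 (mod 311).
17^1 ≡ 17 (mod 311)
17^2 = (17^1)^2 ≡ 17^2 = 289 ≡ 289 (mod 311)
17^4 = (17^2)^2 ≡ 289^2 = 83521 ≡ 173 (mod 311)
17^8 = (17^4)^2 ≡ 173^2 = 29929 ≡ 73 (mod 311)
17^16 = (17^8)^2 ≡ 73^2 = 5329 ≡ 42 (mod 311)
17^20 = 17^16 · 17^4 ≡ 42 · 173 ≡ 113 (mod 311).

113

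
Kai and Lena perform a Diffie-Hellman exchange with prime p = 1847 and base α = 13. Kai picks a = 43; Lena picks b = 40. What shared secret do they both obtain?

Lena sends B = α^b mod p = 13^40 mod 1847.
13^1 ≡ 13 (mod 1847)
13^2 = (13^1)^2 ≡ 13^2 = 169 ≡ 169 (mod 1847)
13^4 = (13^2)^2 ≡ 169^2 = 28561 ≡ 856 (mod 1847)
13^8 = (13^4)^2 ≡ 856^2 = 732736 ≡ 1324 (mod 1847)
13^16 = (13^8)^2 ≡ 1324^2 = 1752976 ≡ 173 (mod 1847)
13^32 = (13^16)^2 ≡ 173^2 = 29929 ≡ 377 (mod 1847)
13^40 = 13^32 · 13^8 ≡ 377 · 1324 ≡ 458 (mod 1847).
So B = 458. Kai then computes K = B^a mod p = 458^43 mod 1847.
458^1 ≡ 458 (mod 1847)
458^2 = (458^1)^2 ≡ 458^2 = 209764 ≡ 1053 (mod 1847)
458^4 = (458^2)^2 ≡ 1053^2 = 1108809 ≡ 609 (mod 1847)
458^8 = (458^4)^2 ≡ 609^2 = 370881 ≡ 1481 (mod 1847)
458^16 = (458^8)^2 ≡ 1481^2 = 2193361 ≡ 972 (mod 1847)
458^32 = (458^16)^2 ≡ 972^2 = 944784 ≡ 967 (mod 1847)
458^43 = 458^32 · 458^8 · 458^2 · 458^1 ≡ 967 · 1481 · 1053 · 458 ≡ 1248 (mod 1847).

1248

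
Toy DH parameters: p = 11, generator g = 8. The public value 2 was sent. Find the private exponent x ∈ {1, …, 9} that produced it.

7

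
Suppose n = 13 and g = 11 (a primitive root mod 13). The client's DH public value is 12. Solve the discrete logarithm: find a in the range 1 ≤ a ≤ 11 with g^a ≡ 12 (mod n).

6

Try successive powers of 11 modulo 13:
11^1 ≡ 11
11^2 ≡ 4
11^3 ≡ 5
11^4 ≡ 3
11^5 ≡ 7
11^6 ≡ 12
Found: a = 6.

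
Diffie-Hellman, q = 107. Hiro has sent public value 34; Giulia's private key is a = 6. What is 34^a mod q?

48

Shared key K = 34^6 mod 107.
34^1 ≡ 34 (mod 107)
34^2 = (34^1)^2 ≡ 34^2 = 1156 ≡ 86 (mod 107)
34^4 = (34^2)^2 ≡ 86^2 = 7396 ≡ 13 (mod 107)
34^6 = 34^4 · 34^2 ≡ 13 · 86 ≡ 48 (mod 107).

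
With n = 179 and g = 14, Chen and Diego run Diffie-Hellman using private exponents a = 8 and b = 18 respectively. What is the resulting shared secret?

153

Chen sends A = g^a mod n = 14^8 mod 179.
14^1 ≡ 14 (mod 179)
14^2 = (14^1)^2 ≡ 14^2 = 196 ≡ 17 (mod 179)
14^4 = (14^2)^2 ≡ 17^2 = 289 ≡ 110 (mod 179)
14^8 = (14^4)^2 ≡ 110^2 = 12100 ≡ 107 (mod 179)
So A = 107. Diego then computes K = A^b mod n = 107^18 mod 179.
107^1 ≡ 107 (mod 179)
107^2 = (107^1)^2 ≡ 107^2 = 11449 ≡ 172 (mod 179)
107^4 = (107^2)^2 ≡ 172^2 = 29584 ≡ 49 (mod 179)
107^8 = (107^4)^2 ≡ 49^2 = 2401 ≡ 74 (mod 179)
107^16 = (107^8)^2 ≡ 74^2 = 5476 ≡ 106 (mod 179)
107^18 = 107^16 · 107^2 ≡ 106 · 172 ≡ 153 (mod 179).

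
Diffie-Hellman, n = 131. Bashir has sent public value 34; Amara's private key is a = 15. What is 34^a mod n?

Shared key K = 34^15 mod 131.
34^1 ≡ 34 (mod 131)
34^2 = (34^1)^2 ≡ 34^2 = 1156 ≡ 108 (mod 131)
34^4 = (34^2)^2 ≡ 108^2 = 11664 ≡ 5 (mod 131)
34^8 = (34^4)^2 ≡ 5^2 = 25 ≡ 25 (mod 131)
34^15 = 34^8 · 34^4 · 34^2 · 34^1 ≡ 25 · 5 · 108 · 34 ≡ 107 (mod 131).

107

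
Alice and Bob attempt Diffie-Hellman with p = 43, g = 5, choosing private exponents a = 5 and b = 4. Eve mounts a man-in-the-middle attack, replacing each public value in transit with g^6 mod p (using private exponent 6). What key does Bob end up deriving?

4

Bob receives Eve's public value M = 5^6 mod 43 instead of the honest one.
5^1 ≡ 5 (mod 43)
5^2 = (5^1)^2 ≡ 5^2 = 25 ≡ 25 (mod 43)
5^4 = (5^2)^2 ≡ 25^2 = 625 ≡ 23 (mod 43)
5^6 = 5^4 · 5^2 ≡ 23 · 25 ≡ 16 (mod 43).
So M = 16. Bob computes K = M^4 mod 43.
16^1 ≡ 16 (mod 43)
16^2 = (16^1)^2 ≡ 16^2 = 256 ≡ 41 (mod 43)
16^4 = (16^2)^2 ≡ 41^2 = 1681 ≡ 4 (mod 43)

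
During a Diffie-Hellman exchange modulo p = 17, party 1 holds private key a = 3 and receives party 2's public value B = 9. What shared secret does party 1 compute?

15

Shared key K = 9^3 mod 17.
9^1 ≡ 9 (mod 17)
9^2 = (9^1)^2 ≡ 9^2 = 81 ≡ 13 (mod 17)
9^3 = 9^2 · 9^1 ≡ 13 · 9 ≡ 15 (mod 17).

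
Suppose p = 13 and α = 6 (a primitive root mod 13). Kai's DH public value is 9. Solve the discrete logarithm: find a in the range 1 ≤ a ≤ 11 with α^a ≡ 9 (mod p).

Try successive powers of 6 modulo 13:
6^1 ≡ 6
6^2 ≡ 10
6^3 ≡ 8
6^4 ≡ 9
Found: a = 4.

4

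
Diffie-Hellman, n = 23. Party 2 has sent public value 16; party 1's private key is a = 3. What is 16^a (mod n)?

Shared key K = 16^3 mod 23.
16^1 ≡ 16 (mod 23)
16^2 = (16^1)^2 ≡ 16^2 = 256 ≡ 3 (mod 23)
16^3 = 16^2 · 16^1 ≡ 3 · 16 ≡ 2 (mod 23).

2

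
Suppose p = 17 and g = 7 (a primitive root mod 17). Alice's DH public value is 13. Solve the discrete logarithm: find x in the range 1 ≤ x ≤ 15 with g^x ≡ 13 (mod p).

12

Try successive powers of 7 modulo 17:
7^1 ≡ 7
7^2 ≡ 15
7^3 ≡ 3
7^4 ≡ 4
7^5 ≡ 11
7^6 ≡ 9
7^7 ≡ 12
7^8 ≡ 16
7^9 ≡ 10
7^10 ≡ 2
7^11 ≡ 14
7^12 ≡ 13
Found: x = 12.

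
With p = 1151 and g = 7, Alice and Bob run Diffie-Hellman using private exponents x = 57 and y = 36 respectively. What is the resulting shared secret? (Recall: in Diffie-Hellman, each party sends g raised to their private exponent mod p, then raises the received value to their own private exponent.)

998

Alice sends A = g^x mod p = 7^57 mod 1151.
7^1 ≡ 7 (mod 1151)
7^2 = (7^1)^2 ≡ 7^2 = 49 ≡ 49 (mod 1151)
7^4 = (7^2)^2 ≡ 49^2 = 2401 ≡ 99 (mod 1151)
7^8 = (7^4)^2 ≡ 99^2 = 9801 ≡ 593 (mod 1151)
7^16 = (7^8)^2 ≡ 593^2 = 351649 ≡ 594 (mod 1151)
7^32 = (7^16)^2 ≡ 594^2 = 352836 ≡ 630 (mod 1151)
7^57 = 7^32 · 7^16 · 7^8 · 7^1 ≡ 630 · 594 · 593 · 7 ≡ 1073 (mod 1151).
So A = 1073. Bob then computes K = A^y mod p = 1073^36 mod 1151.
1073^1 ≡ 1073 (mod 1151)
1073^2 = (1073^1)^2 ≡ 1073^2 = 1151329 ≡ 329 (mod 1151)
1073^4 = (1073^2)^2 ≡ 329^2 = 108241 ≡ 47 (mod 1151)
1073^8 = (1073^4)^2 ≡ 47^2 = 2209 ≡ 1058 (mod 1151)
1073^16 = (1073^8)^2 ≡ 1058^2 = 1119364 ≡ 592 (mod 1151)
1073^32 = (1073^16)^2 ≡ 592^2 = 350464 ≡ 560 (mod 1151)
1073^36 = 1073^32 · 1073^4 ≡ 560 · 47 ≡ 998 (mod 1151).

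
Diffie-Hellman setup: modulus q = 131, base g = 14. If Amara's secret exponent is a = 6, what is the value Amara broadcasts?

Public value = 14^6 (mod 131).
14^1 ≡ 14 (mod 131)
14^2 = (14^1)^2 ≡ 14^2 = 196 ≡ 65 (mod 131)
14^4 = (14^2)^2 ≡ 65^2 = 4225 ≡ 33 (mod 131)
14^6 = 14^4 · 14^2 ≡ 33 · 65 ≡ 49 (mod 131).

49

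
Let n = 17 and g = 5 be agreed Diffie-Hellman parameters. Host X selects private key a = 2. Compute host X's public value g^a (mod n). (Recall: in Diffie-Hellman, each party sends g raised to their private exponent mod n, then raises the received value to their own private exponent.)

8

Public value = 5^2 (mod 17).
5^1 ≡ 5 (mod 17)
5^2 = (5^1)^2 ≡ 5^2 = 25 ≡ 8 (mod 17)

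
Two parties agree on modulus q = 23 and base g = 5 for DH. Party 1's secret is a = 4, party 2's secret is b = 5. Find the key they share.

Party 2 sends B = g^b mod q = 5^5 mod 23.
5^1 ≡ 5 (mod 23)
5^2 = (5^1)^2 ≡ 5^2 = 25 ≡ 2 (mod 23)
5^4 = (5^2)^2 ≡ 2^2 = 4 ≡ 4 (mod 23)
5^5 = 5^4 · 5^1 ≡ 4 · 5 ≡ 20 (mod 23).
So B = 20. Party 1 then computes K = B^a mod q = 20^4 mod 23.
20^1 ≡ 20 (mod 23)
20^2 = (20^1)^2 ≡ 20^2 = 400 ≡ 9 (mod 23)
20^4 = (20^2)^2 ≡ 9^2 = 81 ≡ 12 (mod 23)

12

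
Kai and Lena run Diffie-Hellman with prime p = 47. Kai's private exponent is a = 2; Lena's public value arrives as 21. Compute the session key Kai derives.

Shared key K = 21^2 mod 47.
21^1 ≡ 21 (mod 47)
21^2 = (21^1)^2 ≡ 21^2 = 441 ≡ 18 (mod 47)

18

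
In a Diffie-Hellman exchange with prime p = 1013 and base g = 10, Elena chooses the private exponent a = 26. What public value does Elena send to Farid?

Public value = 10^{26} \pmod{1013}.
10^1 ≡ 10 (mod 1013)
10^2 = (10^1)^2 ≡ 10^2 = 100 ≡ 100 (mod 1013)
10^4 = (10^2)^2 ≡ 100^2 = 10000 ≡ 883 (mod 1013)
10^8 = (10^4)^2 ≡ 883^2 = 779689 ≡ 692 (mod 1013)
10^16 = (10^8)^2 ≡ 692^2 = 478864 ≡ 728 (mod 1013)
10^26 = 10^16 · 10^8 · 10^2 ≡ 728 · 692 · 100 ≡ 97 (mod 1013).

97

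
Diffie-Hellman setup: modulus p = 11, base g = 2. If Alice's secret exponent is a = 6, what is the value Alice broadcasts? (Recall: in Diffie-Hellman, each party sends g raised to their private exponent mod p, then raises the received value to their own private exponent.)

Public value = 2^6 mod 11.
2^1 ≡ 2 (mod 11)
2^2 = (2^1)^2 ≡ 2^2 = 4 ≡ 4 (mod 11)
2^4 = (2^2)^2 ≡ 4^2 = 16 ≡ 5 (mod 11)
2^6 = 2^4 · 2^2 ≡ 5 · 4 ≡ 9 (mod 11).

9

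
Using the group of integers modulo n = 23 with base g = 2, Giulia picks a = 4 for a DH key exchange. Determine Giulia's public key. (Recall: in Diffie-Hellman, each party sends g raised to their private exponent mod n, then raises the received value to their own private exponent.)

16

Public value = 2^4 mod 23.
2^1 ≡ 2 (mod 23)
2^2 = (2^1)^2 ≡ 2^2 = 4 ≡ 4 (mod 23)
2^4 = (2^2)^2 ≡ 4^2 = 16 ≡ 16 (mod 23)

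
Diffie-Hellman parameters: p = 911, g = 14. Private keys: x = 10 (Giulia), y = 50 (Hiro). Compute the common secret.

121

Hiro sends B = g^y mod p = 14^50 mod 911.
14^1 ≡ 14 (mod 911)
14^2 = (14^1)^2 ≡ 14^2 = 196 ≡ 196 (mod 911)
14^4 = (14^2)^2 ≡ 196^2 = 38416 ≡ 154 (mod 911)
14^8 = (14^4)^2 ≡ 154^2 = 23716 ≡ 30 (mod 911)
14^16 = (14^8)^2 ≡ 30^2 = 900 ≡ 900 (mod 911)
14^32 = (14^16)^2 ≡ 900^2 = 810000 ≡ 121 (mod 911)
14^50 = 14^32 · 14^16 · 14^2 ≡ 121 · 900 · 196 ≡ 581 (mod 911).
So B = 581. Giulia then computes K = B^x mod p = 581^10 mod 911.
581^1 ≡ 581 (mod 911)
581^2 = (581^1)^2 ≡ 581^2 = 337561 ≡ 491 (mod 911)
581^4 = (581^2)^2 ≡ 491^2 = 241081 ≡ 577 (mod 911)
581^8 = (581^4)^2 ≡ 577^2 = 332929 ≡ 414 (mod 911)
581^10 = 581^8 · 581^2 ≡ 414 · 491 ≡ 121 (mod 911).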